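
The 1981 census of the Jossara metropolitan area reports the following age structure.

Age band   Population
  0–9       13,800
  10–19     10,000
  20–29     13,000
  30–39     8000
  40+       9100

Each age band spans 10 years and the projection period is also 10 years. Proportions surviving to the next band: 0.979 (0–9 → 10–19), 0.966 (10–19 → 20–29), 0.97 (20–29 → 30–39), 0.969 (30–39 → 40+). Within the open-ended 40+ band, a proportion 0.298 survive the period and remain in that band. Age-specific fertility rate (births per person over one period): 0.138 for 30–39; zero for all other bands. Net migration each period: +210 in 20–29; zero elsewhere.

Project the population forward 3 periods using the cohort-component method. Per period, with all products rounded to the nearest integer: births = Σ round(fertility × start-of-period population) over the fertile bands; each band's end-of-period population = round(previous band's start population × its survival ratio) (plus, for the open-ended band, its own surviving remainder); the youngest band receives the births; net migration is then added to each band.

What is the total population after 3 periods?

30988

Call the groups 1 to 5, youngest first.
— Period 1 —
Births: 8000 * 0.138 = 1104
Group 2: 13800 * 0.979 = 13510
Group 3: 10000 * 0.966 = 9660
Group 4: 13000 * 0.97 = 12610
Group 5: 8000 * 0.969 + 9100 * 0.298 = 7752 + 2712 = 10464
Net migration: Group 3 + 210 → 9870
Population now: 0–9=1104, 10–19=13510, 20–29=9870, 30–39=12610, 40+=10464
— Period 2 —
Births: 12610 * 0.138 = 1740
Group 2: 1104 * 0.979 = 1081
Group 3: 13510 * 0.966 = 13051
Group 4: 9870 * 0.97 = 9574
Group 5: 12610 * 0.969 + 10464 * 0.298 = 12219 + 3118 = 15337
Net migration: Group 3 + 210 → 13261
Population now: 0–9=1740, 10–19=1081, 20–29=13261, 30–39=9574, 40+=15337
— Period 3 —
Births: 9574 * 0.138 = 1321
Group 2: 1740 * 0.979 = 1703
Group 3: 1081 * 0.966 = 1044
Group 4: 13261 * 0.97 = 12863
Group 5: 9574 * 0.969 + 15337 * 0.298 = 9277 + 4570 = 13847
Net migration: Group 3 + 210 → 1254
Population now: 0–9=1321, 10–19=1703, 20–29=1254, 30–39=12863, 40+=13847
Total after period 3: 1321 + 1703 + 1254 + 12863 + 13847 = 30988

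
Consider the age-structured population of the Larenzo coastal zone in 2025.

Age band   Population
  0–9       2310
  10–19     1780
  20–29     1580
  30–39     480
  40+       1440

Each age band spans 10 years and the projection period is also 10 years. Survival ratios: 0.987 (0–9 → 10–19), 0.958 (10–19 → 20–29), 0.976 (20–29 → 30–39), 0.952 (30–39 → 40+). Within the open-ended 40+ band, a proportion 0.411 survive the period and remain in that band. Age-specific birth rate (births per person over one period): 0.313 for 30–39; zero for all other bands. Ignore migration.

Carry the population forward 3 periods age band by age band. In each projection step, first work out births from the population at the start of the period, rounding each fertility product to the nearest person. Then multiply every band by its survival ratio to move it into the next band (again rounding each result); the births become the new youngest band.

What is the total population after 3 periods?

— Period 1 —
Births: 480 * 0.313 = 150
10–19: 2310 * 0.987 = 2280
20–29: 1780 * 0.958 = 1705
30–39: 1580 * 0.976 = 1542
40+: 480 * 0.952 + 1440 * 0.411 = 457 + 592 = 1049
End of period: [150, 2280, 1705, 1542, 1049]
— Period 2 —
Births: 1542 * 0.313 = 483
10–19: 150 * 0.987 = 148
20–29: 2280 * 0.958 = 2184
30–39: 1705 * 0.976 = 1664
40+: 1542 * 0.952 + 1049 * 0.411 = 1468 + 431 = 1899
End of period: [483, 148, 2184, 1664, 1899]
— Period 3 —
Births: 1664 * 0.313 = 521
10–19: 483 * 0.987 = 477
20–29: 148 * 0.958 = 142
30–39: 2184 * 0.976 = 2132
40+: 1664 * 0.952 + 1899 * 0.411 = 1584 + 780 = 2364
End of period: [521, 477, 142, 2132, 2364]
Total after period 3: 521 + 477 + 142 + 2132 + 2364 = 5636

5636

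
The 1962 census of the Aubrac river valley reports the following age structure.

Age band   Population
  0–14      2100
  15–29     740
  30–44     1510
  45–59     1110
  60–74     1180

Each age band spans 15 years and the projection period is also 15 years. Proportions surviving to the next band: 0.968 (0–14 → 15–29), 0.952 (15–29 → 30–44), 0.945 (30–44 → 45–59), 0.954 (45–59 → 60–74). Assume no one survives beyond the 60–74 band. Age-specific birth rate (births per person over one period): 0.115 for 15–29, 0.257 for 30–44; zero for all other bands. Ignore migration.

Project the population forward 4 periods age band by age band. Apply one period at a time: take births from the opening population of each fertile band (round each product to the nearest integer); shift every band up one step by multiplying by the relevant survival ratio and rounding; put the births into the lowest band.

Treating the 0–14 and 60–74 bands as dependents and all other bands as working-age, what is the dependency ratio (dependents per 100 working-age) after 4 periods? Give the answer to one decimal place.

Period 1:
Births: 740 * 0.115 = 85 ; 1510 * 0.257 = 388 → 473
15–29: 2100 * 0.968 = 2033
30–44: 740 * 0.952 = 704
45–59: 1510 * 0.945 = 1427
60–74: 1110 * 0.954 = 1059
Population now: 0–14=473, 15–29=2033, 30–44=704, 45–59=1427, 60–74=1059
Period 2:
Births: 2033 * 0.115 = 234 ; 704 * 0.257 = 181 → 415
15–29: 473 * 0.968 = 458
30–44: 2033 * 0.952 = 1935
45–59: 704 * 0.945 = 665
60–74: 1427 * 0.954 = 1361
Population now: 0–14=415, 15–29=458, 30–44=1935, 45–59=665, 60–74=1361
Period 3:
Births: 458 * 0.115 = 53 ; 1935 * 0.257 = 497 → 550
15–29: 415 * 0.968 = 402
30–44: 458 * 0.952 = 436
45–59: 1935 * 0.945 = 1829
60–74: 665 * 0.954 = 634
Population now: 0–14=550, 15–29=402, 30–44=436, 45–59=1829, 60–74=634
Period 4:
Births: 402 * 0.115 = 46 ; 436 * 0.257 = 112 → 158
15–29: 550 * 0.968 = 532
30–44: 402 * 0.952 = 383
45–59: 436 * 0.945 = 412
60–74: 1829 * 0.954 = 1745
Population now: 0–14=158, 15–29=532, 30–44=383, 45–59=412, 60–74=1745
Dependents (band 0–14 + band 60–74) = 158 + 1745 = 1903; working-age = 1327; ratio = 1903/1327 × 100 = 143.4

143.4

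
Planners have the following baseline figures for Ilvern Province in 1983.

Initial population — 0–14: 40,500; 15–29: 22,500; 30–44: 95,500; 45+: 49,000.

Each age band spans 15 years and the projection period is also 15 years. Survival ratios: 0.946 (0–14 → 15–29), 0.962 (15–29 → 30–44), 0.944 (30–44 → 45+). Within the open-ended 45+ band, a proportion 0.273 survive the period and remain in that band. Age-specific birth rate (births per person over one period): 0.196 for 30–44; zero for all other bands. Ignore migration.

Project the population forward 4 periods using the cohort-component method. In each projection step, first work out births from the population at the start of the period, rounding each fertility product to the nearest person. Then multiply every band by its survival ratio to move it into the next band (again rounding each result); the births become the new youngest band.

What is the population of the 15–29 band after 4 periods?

6834

Call the bands 1 to 4, youngest first.
— Period 1 —
Births: 95500 × 0.196 = 18718
Band 2: 40500 × 0.946 = 38313
Band 3: 22500 × 0.962 = 21645
Band 4: 95500 × 0.944 + 49000 × 0.273 = 90152 + 13377 = 103529
Giving 18718 / 38313 / 21645 / 103529.
— Period 2 —
Births: 21645 × 0.196 = 4242
Band 2: 18718 × 0.946 = 17707
Band 3: 38313 × 0.962 = 36857
Band 4: 21645 × 0.944 + 103529 × 0.273 = 20433 + 28263 = 48696
Giving 4242 / 17707 / 36857 / 48696.
— Period 3 —
Births: 36857 × 0.196 = 7224
Band 2: 4242 × 0.946 = 4013
Band 3: 17707 × 0.962 = 17034
Band 4: 36857 × 0.944 + 48696 × 0.273 = 34793 + 13294 = 48087
Giving 7224 / 4013 / 17034 / 48087.
— Period 4 —
Births: 17034 × 0.196 = 3339
Band 2: 7224 × 0.946 = 6834
Band 3: 4013 × 0.962 = 3861
Band 4: 17034 × 0.944 + 48087 × 0.273 = 16080 + 13128 = 29208
Giving 3339 / 6834 / 3861 / 29208.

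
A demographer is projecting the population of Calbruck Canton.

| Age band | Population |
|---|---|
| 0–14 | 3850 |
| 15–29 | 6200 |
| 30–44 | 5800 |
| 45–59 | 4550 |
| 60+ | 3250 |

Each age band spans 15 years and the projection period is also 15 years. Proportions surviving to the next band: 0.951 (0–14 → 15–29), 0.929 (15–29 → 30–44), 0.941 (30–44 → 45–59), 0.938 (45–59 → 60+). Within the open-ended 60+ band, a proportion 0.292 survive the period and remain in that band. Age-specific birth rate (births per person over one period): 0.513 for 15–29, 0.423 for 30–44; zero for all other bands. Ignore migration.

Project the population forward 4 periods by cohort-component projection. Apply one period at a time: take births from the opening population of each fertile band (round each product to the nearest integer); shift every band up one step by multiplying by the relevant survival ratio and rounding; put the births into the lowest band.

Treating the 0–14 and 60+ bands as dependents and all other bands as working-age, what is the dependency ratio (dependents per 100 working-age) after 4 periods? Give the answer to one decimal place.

— Period 1 —
Births: 6200 × 0.513 = 3181, 5800 × 0.423 = 2453 ⇒ total 5634
15–29: 3850 × 0.951 = 3661
30–44: 6200 × 0.929 = 5760
45–59: 5800 × 0.941 = 5458
60+: 4550 × 0.938 + 3250 × 0.292 = 4268 + 949 = 5217
Population now: 0–14=5634, 15–29=3661, 30–44=5760, 45–59=5458, 60+=5217
— Period 2 —
Births: 3661 × 0.513 = 1878, 5760 × 0.423 = 2436 ⇒ total 4314
15–29: 5634 × 0.951 = 5358
30–44: 3661 × 0.929 = 3401
45–59: 5760 × 0.941 = 5420
60+: 5458 × 0.938 + 5217 × 0.292 = 5120 + 1523 = 6643
Population now: 0–14=4314, 15–29=5358, 30–44=3401, 45–59=5420, 60+=6643
— Period 3 —
Births: 5358 × 0.513 = 2749, 3401 × 0.423 = 1439 ⇒ total 4188
15–29: 4314 × 0.951 = 4103
30–44: 5358 × 0.929 = 4978
45–59: 3401 × 0.941 = 3200
60+: 5420 × 0.938 + 6643 × 0.292 = 5084 + 1940 = 7024
Population now: 0–14=4188, 15–29=4103, 30–44=4978, 45–59=3200, 60+=7024
— Period 4 —
Births: 4103 × 0.513 = 2105, 4978 × 0.423 = 2106 ⇒ total 4211
15–29: 4188 × 0.951 = 3983
30–44: 4103 × 0.929 = 3812
45–59: 4978 × 0.941 = 4684
60+: 3200 × 0.938 + 7024 × 0.292 = 3002 + 2051 = 5053
Population now: 0–14=4211, 15–29=3983, 30–44=3812, 45–59=4684, 60+=5053
Dependents (band 0–14 + band 60+) = 4211 + 5053 = 9264; working-age = 12479; ratio = 9264/12479 × 100 = 74.2

74.2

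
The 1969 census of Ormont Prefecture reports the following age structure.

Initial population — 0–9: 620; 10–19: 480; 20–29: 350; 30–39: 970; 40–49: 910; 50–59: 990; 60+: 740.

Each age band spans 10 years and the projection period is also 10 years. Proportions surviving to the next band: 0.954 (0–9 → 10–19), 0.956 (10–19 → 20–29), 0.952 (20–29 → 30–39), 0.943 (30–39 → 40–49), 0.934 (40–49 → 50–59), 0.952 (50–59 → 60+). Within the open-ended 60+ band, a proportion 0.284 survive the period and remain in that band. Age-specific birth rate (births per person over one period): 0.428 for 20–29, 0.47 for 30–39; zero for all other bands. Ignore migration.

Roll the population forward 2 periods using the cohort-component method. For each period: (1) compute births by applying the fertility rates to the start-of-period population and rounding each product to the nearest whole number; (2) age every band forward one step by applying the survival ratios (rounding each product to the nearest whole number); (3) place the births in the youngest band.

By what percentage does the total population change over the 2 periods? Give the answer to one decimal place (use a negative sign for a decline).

-16.2

Call the bands 1 to 7, youngest first.
After projecting period 1:
Births: 350 * 0.428 = 150  |  970 * 0.47 = 456 ⇒ total 606
Band 2: 620 * 0.954 = 591
Band 3: 480 * 0.956 = 459
Band 4: 350 * 0.952 = 333
Band 5: 970 * 0.943 = 915
Band 6: 910 * 0.934 = 850
Band 7: 990 * 0.952 + 740 * 0.284 = 942 + 210 = 1152
Giving 606 / 591 / 459 / 333 / 915 / 850 / 1152.
After projecting period 2:
Births: 459 * 0.428 = 196  |  333 * 0.47 = 157 ⇒ total 353
Band 2: 606 * 0.954 = 578
Band 3: 591 * 0.956 = 565
Band 4: 459 * 0.952 = 437
Band 5: 333 * 0.943 = 314
Band 6: 915 * 0.934 = 855
Band 7: 850 * 0.952 + 1152 * 0.284 = 809 + 327 = 1136
Giving 353 / 578 / 565 / 437 / 314 / 855 / 1136.
Total: 5060 → 4238; change = -822; percentage change = -16.2%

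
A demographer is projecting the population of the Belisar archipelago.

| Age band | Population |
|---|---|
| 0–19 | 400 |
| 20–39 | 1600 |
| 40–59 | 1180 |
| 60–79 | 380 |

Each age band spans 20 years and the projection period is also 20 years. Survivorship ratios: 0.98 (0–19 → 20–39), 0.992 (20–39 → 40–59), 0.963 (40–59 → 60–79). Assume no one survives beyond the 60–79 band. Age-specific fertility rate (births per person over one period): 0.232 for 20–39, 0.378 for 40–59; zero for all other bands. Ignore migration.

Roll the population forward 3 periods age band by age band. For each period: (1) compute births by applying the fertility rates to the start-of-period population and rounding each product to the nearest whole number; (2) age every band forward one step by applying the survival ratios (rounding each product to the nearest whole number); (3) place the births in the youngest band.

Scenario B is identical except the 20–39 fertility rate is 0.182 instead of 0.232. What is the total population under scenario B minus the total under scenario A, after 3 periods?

[period 1]
Births: 1600 × 0.232 = 371, 1180 × 0.378 = 446 ⇒ total 817
20–39: 400 × 0.98 = 392
40–59: 1600 × 0.992 = 1587
60–79: 1180 × 0.963 = 1136
→ [817, 392, 1587, 1136]
[period 2]
Births: 392 × 0.232 = 91, 1587 × 0.378 = 600 ⇒ total 691
20–39: 817 × 0.98 = 801
40–59: 392 × 0.992 = 389
60–79: 1587 × 0.963 = 1528
→ [691, 801, 389, 1528]
[period 3]
Births: 801 × 0.232 = 186, 389 × 0.378 = 147 ⇒ total 333
20–39: 691 × 0.98 = 677
40–59: 801 × 0.992 = 795
60–79: 389 × 0.963 = 375
→ [333, 677, 795, 375]
Scenario A total after 3 periods: 2180
Scenario B projection —
[period 1]
Births: 1600 × 0.182 = 291, 1180 × 0.378 = 446 ⇒ total 737
20–39: 400 × 0.98 = 392
40–59: 1600 × 0.992 = 1587
60–79: 1180 × 0.963 = 1136
→ [737, 392, 1587, 1136]
[period 2]
Births: 392 × 0.182 = 71, 1587 × 0.378 = 600 ⇒ total 671
20–39: 737 × 0.98 = 722
40–59: 392 × 0.992 = 389
60–79: 1587 × 0.963 = 1528
→ [671, 722, 389, 1528]
[period 3]
Births: 722 × 0.182 = 131, 389 × 0.378 = 147 ⇒ total 278
20–39: 671 × 0.98 = 658
40–59: 722 × 0.992 = 716
60–79: 389 × 0.963 = 375
→ [278, 658, 716, 375]
Scenario B total after 3 periods: 2027
Difference B − A = 2027 − 2180 = -153

-153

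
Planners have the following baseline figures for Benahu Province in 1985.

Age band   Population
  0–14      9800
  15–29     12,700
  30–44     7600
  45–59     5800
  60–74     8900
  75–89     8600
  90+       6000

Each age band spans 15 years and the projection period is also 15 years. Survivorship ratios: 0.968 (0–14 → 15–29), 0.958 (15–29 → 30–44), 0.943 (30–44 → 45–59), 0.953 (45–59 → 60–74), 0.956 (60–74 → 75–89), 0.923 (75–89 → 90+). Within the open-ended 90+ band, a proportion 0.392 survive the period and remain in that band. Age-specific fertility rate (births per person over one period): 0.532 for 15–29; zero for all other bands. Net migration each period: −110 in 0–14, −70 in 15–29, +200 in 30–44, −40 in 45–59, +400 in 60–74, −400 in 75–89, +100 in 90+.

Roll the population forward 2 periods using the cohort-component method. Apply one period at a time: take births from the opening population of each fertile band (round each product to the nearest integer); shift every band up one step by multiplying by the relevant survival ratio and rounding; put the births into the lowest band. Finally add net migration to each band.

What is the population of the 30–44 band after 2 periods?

9221

Period 1.
Births: 12700 × 0.532 = 6756
15–29: 9800 × 0.968 = 9486
30–44: 12700 × 0.958 = 12167
45–59: 7600 × 0.943 = 7167
60–74: 5800 × 0.953 = 5527
75–89: 8900 × 0.956 = 8508
90+: 8600 × 0.923 + 6000 × 0.392 = 7938 + 2352 = 10290
Net migration: 0–14 − 110 → 6646; 15–29 − 70 → 9416; 30–44 + 200 → 12367; 45–59 − 40 → 7127; 60–74 + 400 → 5927; 75–89 − 400 → 8108; 90+ + 100 → 10390
Giving 6646 / 9416 / 12367 / 7127 / 5927 / 8108 / 10390.
Period 2.
Births: 9416 × 0.532 = 5009
15–29: 6646 × 0.968 = 6433
30–44: 9416 × 0.958 = 9021
45–59: 12367 × 0.943 = 11662
60–74: 7127 × 0.953 = 6792
75–89: 5927 × 0.956 = 5666
90+: 8108 × 0.923 + 10390 × 0.392 = 7484 + 4073 = 11557
Net migration: 0–14 − 110 → 4899; 15–29 − 70 → 6363; 30–44 + 200 → 9221; 45–59 − 40 → 11622; 60–74 + 400 → 7192; 75–89 − 400 → 5266; 90+ + 100 → 11657
Giving 4899 / 6363 / 9221 / 11622 / 7192 / 5266 / 11657.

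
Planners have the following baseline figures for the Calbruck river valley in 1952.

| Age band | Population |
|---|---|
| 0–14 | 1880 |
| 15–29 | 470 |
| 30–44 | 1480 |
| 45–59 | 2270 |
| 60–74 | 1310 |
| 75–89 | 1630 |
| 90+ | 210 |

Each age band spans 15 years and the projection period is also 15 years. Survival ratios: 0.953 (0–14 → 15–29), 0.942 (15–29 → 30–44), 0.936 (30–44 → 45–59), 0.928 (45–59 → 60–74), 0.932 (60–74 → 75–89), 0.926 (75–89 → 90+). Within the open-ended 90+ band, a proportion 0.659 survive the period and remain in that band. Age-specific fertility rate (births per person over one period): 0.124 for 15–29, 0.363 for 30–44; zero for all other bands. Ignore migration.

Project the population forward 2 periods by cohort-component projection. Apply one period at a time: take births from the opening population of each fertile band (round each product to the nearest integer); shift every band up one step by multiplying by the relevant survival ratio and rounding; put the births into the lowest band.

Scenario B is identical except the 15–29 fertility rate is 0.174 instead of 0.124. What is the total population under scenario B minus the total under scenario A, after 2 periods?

Call the groups 1 to 7, youngest first.
After projecting period 1:
Births: 470 * 0.124 = 58 ; 1480 * 0.363 = 537 → 595
Group 2: 1880 * 0.953 = 1792
Group 3: 470 * 0.942 = 443
Group 4: 1480 * 0.936 = 1385
Group 5: 2270 * 0.928 = 2107
Group 6: 1310 * 0.932 = 1221
Group 7: 1630 * 0.926 + 210 * 0.659 = 1509 + 138 = 1647
End of period: [595, 1792, 443, 1385, 2107, 1221, 1647]
After projecting period 2:
Births: 1792 * 0.124 = 222 ; 443 * 0.363 = 161 → 383
Group 2: 595 * 0.953 = 567
Group 3: 1792 * 0.942 = 1688
Group 4: 443 * 0.936 = 415
Group 5: 1385 * 0.928 = 1285
Group 6: 2107 * 0.932 = 1964
Group 7: 1221 * 0.926 + 1647 * 0.659 = 1131 + 1085 = 2216
End of period: [383, 567, 1688, 415, 1285, 1964, 2216]
Scenario A total after 2 periods: 8518
Scenario B projection —
After projecting period 1:
Births: 470 * 0.174 = 82 ; 1480 * 0.363 = 537 → 619
Group 2: 1880 * 0.953 = 1792
Group 3: 470 * 0.942 = 443
Group 4: 1480 * 0.936 = 1385
Group 5: 2270 * 0.928 = 2107
Group 6: 1310 * 0.932 = 1221
Group 7: 1630 * 0.926 + 210 * 0.659 = 1509 + 138 = 1647
End of period: [619, 1792, 443, 1385, 2107, 1221, 1647]
After projecting period 2:
Births: 1792 * 0.174 = 312 ; 443 * 0.363 = 161 → 473
Group 2: 619 * 0.953 = 590
Group 3: 1792 * 0.942 = 1688
Group 4: 443 * 0.936 = 415
Group 5: 1385 * 0.928 = 1285
Group 6: 2107 * 0.932 = 1964
Group 7: 1221 * 0.926 + 1647 * 0.659 = 1131 + 1085 = 2216
End of period: [473, 590, 1688, 415, 1285, 1964, 2216]
Scenario B total after 2 periods: 8631
Difference B − A = 8631 − 8518 = 113

113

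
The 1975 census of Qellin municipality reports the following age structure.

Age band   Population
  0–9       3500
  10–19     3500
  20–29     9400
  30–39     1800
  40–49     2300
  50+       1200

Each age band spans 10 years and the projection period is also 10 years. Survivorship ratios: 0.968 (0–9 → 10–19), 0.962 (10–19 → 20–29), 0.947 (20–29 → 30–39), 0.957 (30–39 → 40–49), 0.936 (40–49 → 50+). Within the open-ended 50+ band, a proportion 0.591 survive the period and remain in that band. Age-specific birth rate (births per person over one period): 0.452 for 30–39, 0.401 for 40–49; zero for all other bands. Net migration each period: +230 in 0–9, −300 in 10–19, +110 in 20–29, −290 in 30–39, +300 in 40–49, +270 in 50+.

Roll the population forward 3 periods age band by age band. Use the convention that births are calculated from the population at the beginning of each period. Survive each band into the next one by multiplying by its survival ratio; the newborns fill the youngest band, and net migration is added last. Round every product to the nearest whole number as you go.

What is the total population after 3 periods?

After projecting period 1:
Births: 1800 × 0.452 = 814, 2300 × 0.401 = 922 → total 1736
10–19: 3500 × 0.968 = 3388
20–29: 3500 × 0.962 = 3367
30–39: 9400 × 0.947 = 8902
40–49: 1800 × 0.957 = 1723
50+: 2300 × 0.936 + 1200 × 0.591 = 2153 + 709 = 2862
Net migration: 0–9 + 230 → 1966; 10–19 − 300 → 3088; 20–29 + 110 → 3477; 30–39 − 290 → 8612; 40–49 + 300 → 2023; 50+ + 270 → 3132
Population now: 0–9=1966, 10–19=3088, 20–29=3477, 30–39=8612, 40–49=2023, 50+=3132
After projecting period 2:
Births: 8612 × 0.452 = 3893, 2023 × 0.401 = 811 → total 4704
10–19: 1966 × 0.968 = 1903
20–29: 3088 × 0.962 = 2971
30–39: 3477 × 0.947 = 3293
40–49: 8612 × 0.957 = 8242
50+: 2023 × 0.936 + 3132 × 0.591 = 1894 + 1851 = 3745
Net migration: 0–9 + 230 → 4934; 10–19 − 300 → 1603; 20–29 + 110 → 3081; 30–39 − 290 → 3003; 40–49 + 300 → 8542; 50+ + 270 → 4015
Population now: 0–9=4934, 10–19=1603, 20–29=3081, 30–39=3003, 40–49=8542, 50+=4015
After projecting period 3:
Births: 3003 × 0.452 = 1357, 8542 × 0.401 = 3425 → total 4782
10–19: 4934 × 0.968 = 4776
20–29: 1603 × 0.962 = 1542
30–39: 3081 × 0.947 = 2918
40–49: 3003 × 0.957 = 2874
50+: 8542 × 0.936 + 4015 × 0.591 = 7995 + 2373 = 10368
Net migration: 0–9 + 230 → 5012; 10–19 − 300 → 4476; 20–29 + 110 → 1652; 30–39 − 290 → 2628; 40–49 + 300 → 3174; 50+ + 270 → 10638
Population now: 0–9=5012, 10–19=4476, 20–29=1652, 30–39=2628, 40–49=3174, 50+=10638
Total after period 3: 5012 + 4476 + 1652 + 2628 + 3174 + 10638 = 27580

27580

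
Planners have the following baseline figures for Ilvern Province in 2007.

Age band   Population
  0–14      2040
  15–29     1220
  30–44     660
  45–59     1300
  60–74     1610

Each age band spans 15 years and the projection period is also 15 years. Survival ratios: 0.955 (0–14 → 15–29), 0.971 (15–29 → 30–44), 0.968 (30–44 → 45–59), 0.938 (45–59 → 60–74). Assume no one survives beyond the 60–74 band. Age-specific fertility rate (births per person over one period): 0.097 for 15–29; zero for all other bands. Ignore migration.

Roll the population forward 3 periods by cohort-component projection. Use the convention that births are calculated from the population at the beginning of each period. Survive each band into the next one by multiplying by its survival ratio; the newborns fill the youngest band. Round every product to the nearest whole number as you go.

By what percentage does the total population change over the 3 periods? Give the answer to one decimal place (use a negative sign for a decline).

-53.0

After projecting period 1:
Births: 1220 × 0.097 = 118
15–29: 2040 × 0.955 = 1948
30–44: 1220 × 0.971 = 1185
45–59: 660 × 0.968 = 639
60–74: 1300 × 0.938 = 1219
End of period: [118, 1948, 1185, 639, 1219]
After projecting period 2:
Births: 1948 × 0.097 = 189
15–29: 118 × 0.955 = 113
30–44: 1948 × 0.971 = 1892
45–59: 1185 × 0.968 = 1147
60–74: 639 × 0.938 = 599
End of period: [189, 113, 1892, 1147, 599]
After projecting period 3:
Births: 113 × 0.097 = 11
15–29: 189 × 0.955 = 180
30–44: 113 × 0.971 = 110
45–59: 1892 × 0.968 = 1831
60–74: 1147 × 0.938 = 1076
End of period: [11, 180, 110, 1831, 1076]
Total: 6830 → 3208; change = -3622; percentage change = -53.0%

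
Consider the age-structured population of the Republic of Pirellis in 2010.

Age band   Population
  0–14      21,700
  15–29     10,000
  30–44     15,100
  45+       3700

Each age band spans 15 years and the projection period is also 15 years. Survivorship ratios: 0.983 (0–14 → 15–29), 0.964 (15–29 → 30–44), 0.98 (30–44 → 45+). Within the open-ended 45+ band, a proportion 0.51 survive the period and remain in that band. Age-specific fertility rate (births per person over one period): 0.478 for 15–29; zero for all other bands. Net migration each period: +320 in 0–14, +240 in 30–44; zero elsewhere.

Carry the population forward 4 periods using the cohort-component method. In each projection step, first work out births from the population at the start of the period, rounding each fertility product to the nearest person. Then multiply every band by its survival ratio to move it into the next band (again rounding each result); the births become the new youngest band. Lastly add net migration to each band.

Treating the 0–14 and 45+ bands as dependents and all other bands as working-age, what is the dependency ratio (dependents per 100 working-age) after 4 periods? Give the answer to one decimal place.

Numbering the bands 1..4 from youngest to oldest:
— Period 1 —
Births: 10000 * 0.478 = 4780
Band 2: 21700 * 0.983 = 21331
Band 3: 10000 * 0.964 = 9640
Band 4: 15100 * 0.98 + 3700 * 0.51 = 14798 + 1887 = 16685
Net migration: Band 1 + 320 → 5100; Band 3 + 240 → 9880
End of period: [5100, 21331, 9880, 16685]
— Period 2 —
Births: 21331 * 0.478 = 10196
Band 2: 5100 * 0.983 = 5013
Band 3: 21331 * 0.964 = 20563
Band 4: 9880 * 0.98 + 16685 * 0.51 = 9682 + 8509 = 18191
Net migration: Band 1 + 320 → 10516; Band 3 + 240 → 20803
End of period: [10516, 5013, 20803, 18191]
— Period 3 —
Births: 5013 * 0.478 = 2396
Band 2: 10516 * 0.983 = 10337
Band 3: 5013 * 0.964 = 4833
Band 4: 20803 * 0.98 + 18191 * 0.51 = 20387 + 9277 = 29664
Net migration: Band 1 + 320 → 2716; Band 3 + 240 → 5073
End of period: [2716, 10337, 5073, 29664]
— Period 4 —
Births: 10337 * 0.478 = 4941
Band 2: 2716 * 0.983 = 2670
Band 3: 10337 * 0.964 = 9965
Band 4: 5073 * 0.98 + 29664 * 0.51 = 4972 + 15129 = 20101
Net migration: Band 1 + 320 → 5261; Band 3 + 240 → 10205
End of period: [5261, 2670, 10205, 20101]
Dependents (band 0–14 + band 45+) = 5261 + 20101 = 25362; working-age = 12875; ratio = 25362/12875 × 100 = 197.0

197.0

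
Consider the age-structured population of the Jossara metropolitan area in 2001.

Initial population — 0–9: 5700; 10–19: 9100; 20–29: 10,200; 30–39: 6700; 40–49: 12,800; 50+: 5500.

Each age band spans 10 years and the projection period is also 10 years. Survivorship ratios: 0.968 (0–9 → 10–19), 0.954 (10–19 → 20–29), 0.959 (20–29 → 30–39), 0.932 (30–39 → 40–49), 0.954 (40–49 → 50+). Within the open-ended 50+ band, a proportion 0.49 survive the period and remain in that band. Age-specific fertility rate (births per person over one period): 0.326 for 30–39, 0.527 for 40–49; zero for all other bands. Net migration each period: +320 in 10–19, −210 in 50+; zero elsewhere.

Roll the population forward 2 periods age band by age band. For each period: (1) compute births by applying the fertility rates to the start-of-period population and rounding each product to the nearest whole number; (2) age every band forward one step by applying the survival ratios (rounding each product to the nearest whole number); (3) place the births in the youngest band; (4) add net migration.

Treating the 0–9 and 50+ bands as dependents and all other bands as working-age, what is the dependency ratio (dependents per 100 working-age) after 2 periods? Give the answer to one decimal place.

60.8

Let band 1 be 0–9 through band 6 = 50+.
Period 1:
Births: 6700 * 0.326 = 2184, 12800 * 0.527 = 6746 → 8930
Band 2: 5700 * 0.968 = 5518
Band 3: 9100 * 0.954 = 8681
Band 4: 10200 * 0.959 = 9782
Band 5: 6700 * 0.932 = 6244
Band 6: 12800 * 0.954 + 5500 * 0.49 = 12211 + 2695 = 14906
Net migration: Band 2 + 320 → 5838; Band 6 − 210 → 14696
Population now: 0–9=8930, 10–19=5838, 20–29=8681, 30–39=9782, 40–49=6244, 50+=14696
Period 2:
Births: 9782 * 0.326 = 3189, 6244 * 0.527 = 3291 → 6480
Band 2: 8930 * 0.968 = 8644
Band 3: 5838 * 0.954 = 5569
Band 4: 8681 * 0.959 = 8325
Band 5: 9782 * 0.932 = 9117
Band 6: 6244 * 0.954 + 14696 * 0.49 = 5957 + 7201 = 13158
Net migration: Band 2 + 320 → 8964; Band 6 − 210 → 12948
Population now: 0–9=6480, 10–19=8964, 20–29=5569, 30–39=8325, 40–49=9117, 50+=12948
Dependents (band 0–9 + band 50+) = 6480 + 12948 = 19428; working-age = 31975; ratio = 19428/31975 × 100 = 60.8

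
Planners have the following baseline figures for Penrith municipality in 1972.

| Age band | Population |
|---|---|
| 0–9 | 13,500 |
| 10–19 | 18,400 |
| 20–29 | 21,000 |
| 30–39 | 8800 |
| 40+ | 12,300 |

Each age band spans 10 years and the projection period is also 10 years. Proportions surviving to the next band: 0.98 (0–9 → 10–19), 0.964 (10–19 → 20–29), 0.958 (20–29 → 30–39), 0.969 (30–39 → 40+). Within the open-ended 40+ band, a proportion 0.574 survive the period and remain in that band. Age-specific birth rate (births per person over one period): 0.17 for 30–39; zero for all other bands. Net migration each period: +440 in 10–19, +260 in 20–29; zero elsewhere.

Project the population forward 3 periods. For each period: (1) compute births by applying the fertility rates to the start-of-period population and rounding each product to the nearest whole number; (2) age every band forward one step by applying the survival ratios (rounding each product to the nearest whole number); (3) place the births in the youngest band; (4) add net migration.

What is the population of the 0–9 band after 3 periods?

2931

(Bands numbered youngest = 1 to oldest = 5.)
— Period 1 —
Births: 8800 * 0.17 = 1496
Band 2: 13500 * 0.98 = 13230
Band 3: 18400 * 0.964 = 17738
Band 4: 21000 * 0.958 = 20118
Band 5: 8800 * 0.969 + 12300 * 0.574 = 8527 + 7060 = 15587
Net migration: Band 2 + 440 → 13670; Band 3 + 260 → 17998
End of period: [1496, 13670, 17998, 20118, 15587]
— Period 2 —
Births: 20118 * 0.17 = 3420
Band 2: 1496 * 0.98 = 1466
Band 3: 13670 * 0.964 = 13178
Band 4: 17998 * 0.958 = 17242
Band 5: 20118 * 0.969 + 15587 * 0.574 = 19494 + 8947 = 28441
Net migration: Band 2 + 440 → 1906; Band 3 + 260 → 13438
End of period: [3420, 1906, 13438, 17242, 28441]
— Period 3 —
Births: 17242 * 0.17 = 2931
Band 2: 3420 * 0.98 = 3352
Band 3: 1906 * 0.964 = 1837
Band 4: 13438 * 0.958 = 12874
Band 5: 17242 * 0.969 + 28441 * 0.574 = 16707 + 16325 = 33032
Net migration: Band 2 + 440 → 3792; Band 3 + 260 → 2097
End of period: [2931, 3792, 2097, 12874, 33032]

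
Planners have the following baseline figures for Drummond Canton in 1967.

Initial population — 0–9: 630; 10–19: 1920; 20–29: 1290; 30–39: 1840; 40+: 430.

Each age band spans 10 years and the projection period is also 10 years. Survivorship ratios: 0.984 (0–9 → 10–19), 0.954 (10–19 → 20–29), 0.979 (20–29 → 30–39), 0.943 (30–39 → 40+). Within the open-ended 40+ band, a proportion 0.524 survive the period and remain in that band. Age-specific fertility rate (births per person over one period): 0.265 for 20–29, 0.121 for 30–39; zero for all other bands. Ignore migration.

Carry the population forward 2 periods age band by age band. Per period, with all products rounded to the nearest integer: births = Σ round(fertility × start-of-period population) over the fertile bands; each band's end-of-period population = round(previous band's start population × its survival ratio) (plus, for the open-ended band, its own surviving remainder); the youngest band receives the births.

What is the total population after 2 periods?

5797

After projecting period 1:
Births: 1290 × 0.265 = 342  |  1840 × 0.121 = 223 → total 565
10–19: 630 × 0.984 = 620
20–29: 1920 × 0.954 = 1832
30–39: 1290 × 0.979 = 1263
40+: 1840 × 0.943 + 430 × 0.524 = 1735 + 225 = 1960
End of period: [565, 620, 1832, 1263, 1960]
After projecting period 2:
Births: 1832 × 0.265 = 485  |  1263 × 0.121 = 153 → total 638
10–19: 565 × 0.984 = 556
20–29: 620 × 0.954 = 591
30–39: 1832 × 0.979 = 1794
40+: 1263 × 0.943 + 1960 × 0.524 = 1191 + 1027 = 2218
End of period: [638, 556, 591, 1794, 2218]
Total after period 2: 638 + 556 + 591 + 1794 + 2218 = 5797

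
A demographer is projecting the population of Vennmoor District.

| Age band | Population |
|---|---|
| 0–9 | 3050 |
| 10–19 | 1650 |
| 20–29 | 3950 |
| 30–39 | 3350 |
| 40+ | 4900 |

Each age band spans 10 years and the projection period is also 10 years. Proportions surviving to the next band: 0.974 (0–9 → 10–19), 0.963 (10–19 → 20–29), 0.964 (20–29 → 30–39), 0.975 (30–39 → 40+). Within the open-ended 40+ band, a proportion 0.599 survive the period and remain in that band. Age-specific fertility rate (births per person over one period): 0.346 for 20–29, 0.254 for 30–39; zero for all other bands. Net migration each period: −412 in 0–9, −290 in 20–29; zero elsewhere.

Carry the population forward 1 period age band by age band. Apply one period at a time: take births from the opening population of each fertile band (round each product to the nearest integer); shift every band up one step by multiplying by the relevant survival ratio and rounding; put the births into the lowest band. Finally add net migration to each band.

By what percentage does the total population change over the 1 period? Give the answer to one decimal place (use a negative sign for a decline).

Period 1.
Births: 3950 × 0.346 = 1367 ; 3350 × 0.254 = 851 — total 2218
10–19: 3050 × 0.974 = 2971
20–29: 1650 × 0.963 = 1589
30–39: 3950 × 0.964 = 3808
40+: 3350 × 0.975 + 4900 × 0.599 = 3266 + 2935 = 6201
Net migration: 0–9 − 412 → 1806; 20–29 − 290 → 1299
→ [1806, 2971, 1299, 3808, 6201]
Total: 16900 → 16085; change = -815; percentage change = -4.8%

-4.8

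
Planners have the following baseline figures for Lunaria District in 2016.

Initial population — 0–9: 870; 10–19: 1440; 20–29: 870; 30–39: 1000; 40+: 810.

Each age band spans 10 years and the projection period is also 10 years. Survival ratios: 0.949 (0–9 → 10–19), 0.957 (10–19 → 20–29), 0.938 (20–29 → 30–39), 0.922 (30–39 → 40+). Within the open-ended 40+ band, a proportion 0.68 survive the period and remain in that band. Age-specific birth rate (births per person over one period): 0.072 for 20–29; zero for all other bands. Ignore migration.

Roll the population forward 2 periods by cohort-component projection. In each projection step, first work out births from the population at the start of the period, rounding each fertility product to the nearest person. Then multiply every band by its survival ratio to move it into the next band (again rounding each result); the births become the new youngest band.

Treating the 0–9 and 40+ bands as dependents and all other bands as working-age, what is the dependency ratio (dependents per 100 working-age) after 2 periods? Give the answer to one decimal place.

Call the bands 1 to 5, youngest first.
Period 1.
Births: 870 * 0.072 = 63
Band 2: 870 * 0.949 = 826
Band 3: 1440 * 0.957 = 1378
Band 4: 870 * 0.938 = 816
Band 5: 1000 * 0.922 + 810 * 0.68 = 922 + 551 = 1473
Population now: 0–9=63, 10–19=826, 20–29=1378, 30–39=816, 40+=1473
Period 2.
Births: 1378 * 0.072 = 99
Band 2: 63 * 0.949 = 60
Band 3: 826 * 0.957 = 790
Band 4: 1378 * 0.938 = 1293
Band 5: 816 * 0.922 + 1473 * 0.68 = 752 + 1002 = 1754
Population now: 0–9=99, 10–19=60, 20–29=790, 30–39=1293, 40+=1754
Dependents (band 0–9 + band 40+) = 99 + 1754 = 1853; working-age = 2143; ratio = 1853/2143 × 100 = 86.5

86.5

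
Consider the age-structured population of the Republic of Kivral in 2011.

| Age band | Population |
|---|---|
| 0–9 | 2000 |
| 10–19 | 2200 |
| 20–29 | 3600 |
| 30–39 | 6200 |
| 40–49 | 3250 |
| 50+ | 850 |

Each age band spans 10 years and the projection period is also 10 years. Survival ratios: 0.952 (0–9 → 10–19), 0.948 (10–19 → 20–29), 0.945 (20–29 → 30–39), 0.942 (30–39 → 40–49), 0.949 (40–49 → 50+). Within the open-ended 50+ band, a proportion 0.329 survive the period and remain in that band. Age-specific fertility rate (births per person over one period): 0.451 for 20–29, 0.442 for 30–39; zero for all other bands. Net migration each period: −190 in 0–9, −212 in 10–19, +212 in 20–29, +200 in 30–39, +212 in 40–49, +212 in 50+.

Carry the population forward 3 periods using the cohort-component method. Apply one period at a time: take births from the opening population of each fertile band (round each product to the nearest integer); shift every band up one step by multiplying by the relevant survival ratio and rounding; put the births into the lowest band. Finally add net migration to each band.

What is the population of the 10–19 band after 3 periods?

Call the bands 1 to 6, youngest first.
— Period 1 —
Births: 3600 * 0.451 = 1624  |  6200 * 0.442 = 2740 → total 4364
Band 2: 2000 * 0.952 = 1904
Band 3: 2200 * 0.948 = 2086
Band 4: 3600 * 0.945 = 3402
Band 5: 6200 * 0.942 = 5840
Band 6: 3250 * 0.949 + 850 * 0.329 = 3084 + 280 = 3364
Net migration: Band 1 − 190 → 4174; Band 2 − 212 → 1692; Band 3 + 212 → 2298; Band 4 + 200 → 3602; Band 5 + 212 → 6052; Band 6 + 212 → 3576
→ [4174, 1692, 2298, 3602, 6052, 3576]
— Period 2 —
Births: 2298 * 0.451 = 1036  |  3602 * 0.442 = 1592 → total 2628
Band 2: 4174 * 0.952 = 3974
Band 3: 1692 * 0.948 = 1604
Band 4: 2298 * 0.945 = 2172
Band 5: 3602 * 0.942 = 3393
Band 6: 6052 * 0.949 + 3576 * 0.329 = 5743 + 1177 = 6920
Net migration: Band 1 − 190 → 2438; Band 2 − 212 → 3762; Band 3 + 212 → 1816; Band 4 + 200 → 2372; Band 5 + 212 → 3605; Band 6 + 212 → 7132
→ [2438, 3762, 1816, 2372, 3605, 7132]
— Period 3 —
Births: 1816 * 0.451 = 819  |  2372 * 0.442 = 1048 → total 1867
Band 2: 2438 * 0.952 = 2321
Band 3: 3762 * 0.948 = 3566
Band 4: 1816 * 0.945 = 1716
Band 5: 2372 * 0.942 = 2234
Band 6: 3605 * 0.949 + 7132 * 0.329 = 3421 + 2346 = 5767
Net migration: Band 1 − 190 → 1677; Band 2 − 212 → 2109; Band 3 + 212 → 3778; Band 4 + 200 → 1916; Band 5 + 212 → 2446; Band 6 + 212 → 5979
→ [1677, 2109, 3778, 1916, 2446, 5979]

2109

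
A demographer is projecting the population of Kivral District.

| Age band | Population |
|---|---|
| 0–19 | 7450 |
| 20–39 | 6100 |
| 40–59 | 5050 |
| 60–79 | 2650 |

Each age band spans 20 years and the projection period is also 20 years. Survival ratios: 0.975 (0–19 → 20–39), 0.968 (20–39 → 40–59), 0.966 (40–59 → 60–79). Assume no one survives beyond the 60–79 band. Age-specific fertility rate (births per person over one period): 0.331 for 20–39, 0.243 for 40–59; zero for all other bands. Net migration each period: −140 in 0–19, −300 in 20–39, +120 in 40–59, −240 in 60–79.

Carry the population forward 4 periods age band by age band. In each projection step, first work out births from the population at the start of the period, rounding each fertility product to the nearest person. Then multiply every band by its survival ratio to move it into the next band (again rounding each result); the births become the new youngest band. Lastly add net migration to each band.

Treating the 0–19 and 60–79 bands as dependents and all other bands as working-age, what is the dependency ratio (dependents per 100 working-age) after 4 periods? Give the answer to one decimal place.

75.7

Numbering the bands 1..4 from youngest to oldest:
After projecting period 1:
Births: 6100 × 0.331 = 2019  |  5050 × 0.243 = 1227 → 3246
Band 2: 7450 × 0.975 = 7264
Band 3: 6100 × 0.968 = 5905
Band 4: 5050 × 0.966 = 4878
Net migration: Band 1 − 140 → 3106; Band 2 − 300 → 6964; Band 3 + 120 → 6025; Band 4 − 240 → 4638
End of period: [3106, 6964, 6025, 4638]
After projecting period 2:
Births: 6964 × 0.331 = 2305  |  6025 × 0.243 = 1464 → 3769
Band 2: 3106 × 0.975 = 3028
Band 3: 6964 × 0.968 = 6741
Band 4: 6025 × 0.966 = 5820
Net migration: Band 1 − 140 → 3629; Band 2 − 300 → 2728; Band 3 + 120 → 6861; Band 4 − 240 → 5580
End of period: [3629, 2728, 6861, 5580]
After projecting period 3:
Births: 2728 × 0.331 = 903  |  6861 × 0.243 = 1667 → 2570
Band 2: 3629 × 0.975 = 3538
Band 3: 2728 × 0.968 = 2641
Band 4: 6861 × 0.966 = 6628
Net migration: Band 1 − 140 → 2430; Band 2 − 300 → 3238; Band 3 + 120 → 2761; Band 4 − 240 → 6388
End of period: [2430, 3238, 2761, 6388]
After projecting period 4:
Births: 3238 × 0.331 = 1072  |  2761 × 0.243 = 671 → 1743
Band 2: 2430 × 0.975 = 2369
Band 3: 3238 × 0.968 = 3134
Band 4: 2761 × 0.966 = 2667
Net migration: Band 1 − 140 → 1603; Band 2 − 300 → 2069; Band 3 + 120 → 3254; Band 4 − 240 → 2427
End of period: [1603, 2069, 3254, 2427]
Dependents (band 0–19 + band 60–79) = 1603 + 2427 = 4030; working-age = 5323; ratio = 4030/5323 × 100 = 75.7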